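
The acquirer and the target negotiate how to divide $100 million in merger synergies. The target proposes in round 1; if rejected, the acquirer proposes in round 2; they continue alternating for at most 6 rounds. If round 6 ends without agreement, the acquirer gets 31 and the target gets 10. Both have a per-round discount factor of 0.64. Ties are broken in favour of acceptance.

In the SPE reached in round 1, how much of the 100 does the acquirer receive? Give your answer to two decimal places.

42.14

Round 6 (the acquirer proposes): the target gets 10 if talks fail, so the acquirer offers 10 and keeps 90.
Round 5 (the target proposes): the acquirer can get 90 next round, worth 0.64 × 90 = 57.6 now, so the target offers 57.6, keeping 42.4.
Round 4 (the acquirer proposes): the target can get 42.4 next round, worth 0.64 × 42.4 = 27.136 now, so the acquirer offers 27.136, keeping 72.864.
Round 3 (the target proposes): the acquirer can get 72.864 next round, worth 0.64 × 72.864 = 46.63296 now, so the target offers 46.63296, keeping 53.36704.
Round 2 (the acquirer proposes): the target can get 53.36704 next round, worth 0.64 × 53.36704 = 34.1549056 now; the acquirer offers that and keeps 65.8450944.
Round 1 (the target proposes): the acquirer can get 65.8450944 next round, worth 0.64 × 65.8450944 = 42.140860416 now; the target offers that and keeps 57.859139584.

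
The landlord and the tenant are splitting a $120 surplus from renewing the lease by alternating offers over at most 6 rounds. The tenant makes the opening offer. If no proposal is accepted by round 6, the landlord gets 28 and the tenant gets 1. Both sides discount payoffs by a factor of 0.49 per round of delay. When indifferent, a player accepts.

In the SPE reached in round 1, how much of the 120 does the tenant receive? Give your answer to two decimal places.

Round 6 (the landlord proposes): the tenant gets 1 if talks fail, so the landlord offers 1 and keeps 119.
Round 5 (the tenant proposes): the landlord can get 119 next round, worth 0.49 × 119 = 58.31 now. The tenant offers 58.31 and keeps 120 − 58.31 = 61.69.
Round 4 (the landlord proposes): the tenant can get 61.69 next round, worth 0.49 × 61.69 = 30.2281 now; the landlord offers that and keeps 89.7719.
Round 3 (the tenant proposes): the landlord can get 89.7719 next round, worth 0.49 × 89.7719 = 43.988231 now; the tenant offers that and keeps 76.011769.
Round 2 (the landlord proposes): the tenant can get 76.011769 next round, worth 0.49 × 76.011769 = 37.24576681 now. The landlord offers 37.24576681 and keeps 120 − 37.24576681 = 82.75423319.
Round 1 (the tenant proposes): the landlord can get 82.75423319 next round, worth 0.49 × 82.75423319 = 40.5495742631 now; the tenant offers that and keeps 79.4504257369.

79.45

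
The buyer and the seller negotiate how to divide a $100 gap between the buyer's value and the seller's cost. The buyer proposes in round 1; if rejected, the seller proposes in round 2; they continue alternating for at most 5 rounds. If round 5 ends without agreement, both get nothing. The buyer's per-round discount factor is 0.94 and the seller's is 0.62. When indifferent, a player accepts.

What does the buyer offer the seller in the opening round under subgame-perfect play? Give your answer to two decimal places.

Solve by backward induction from round 5.
Round 5 (the buyer proposes): rejection yields 0 for the seller; the buyer offers 0 and keeps 100.
Round 4 (the seller proposes): the buyer can get 100 next round, worth 0.94 × 100 = 94 now. The seller offers 94 and keeps 100 − 94 = 6.
Round 3 (the buyer proposes): the seller can get 6 next round, worth 0.62 × 6 = 3.72 now, so the buyer offers 3.72, keeping 96.28.
Round 2 (the seller proposes): the buyer can get 96.28 next round, worth 0.94 × 96.28 = 90.5032 now, so the seller offers 90.5032, keeping 9.4968.
Round 1 (the buyer proposes): the seller can get 9.4968 next round, worth 0.62 × 9.4968 = 5.888016 now; the buyer offers that and keeps 94.111984.

5.89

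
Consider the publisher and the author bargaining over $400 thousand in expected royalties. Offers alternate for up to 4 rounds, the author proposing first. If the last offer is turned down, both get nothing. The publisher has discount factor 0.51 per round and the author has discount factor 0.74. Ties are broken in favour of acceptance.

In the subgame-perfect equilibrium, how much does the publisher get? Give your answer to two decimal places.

130.03

By backward induction:
Round 4 (the publisher proposes): the author will accept anything ≥ 0, so the publisher offers 0 and keeps 400.
Round 3 (the author proposes): the publisher can get 400 next round, worth 0.51 × 400 = 204 now; the author offers that and keeps 196.
Round 2 (the publisher proposes): the author can get 196 next round, worth 0.74 × 196 = 145.04 now. The publisher offers 145.04 and keeps 400 − 145.04 = 254.96.
Round 1 (the author proposes): the publisher can get 254.96 next round, worth 0.51 × 254.96 = 130.0296 now, so the author offers 130.0296, keeping 269.9704.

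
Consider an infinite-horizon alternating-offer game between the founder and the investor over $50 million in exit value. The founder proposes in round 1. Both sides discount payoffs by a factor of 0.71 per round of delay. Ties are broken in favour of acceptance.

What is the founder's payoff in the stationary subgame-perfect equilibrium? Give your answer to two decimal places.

In a stationary SPE each proposer offers the other exactly their discounted continuation value.
If the founder keeps x when proposing and the investor keeps y when proposing, then x = 50 − 0.71y and y = 50 − 0.71x.
Solving: x = 50(1 − 0.71) / (1 − 0.71·0.71) = 14.5 / 0.4959 ≈ 29.2398.
The investor gets 50 − 29.2398 ≈ 20.7602.

29.24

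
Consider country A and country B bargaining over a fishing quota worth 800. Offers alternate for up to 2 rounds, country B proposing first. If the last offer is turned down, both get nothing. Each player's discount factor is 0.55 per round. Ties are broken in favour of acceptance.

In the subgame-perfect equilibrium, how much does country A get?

Work backward from the last round.
Round 2 (country A proposes): country B will accept anything ≥ 0, so country A offers 0 and keeps 800.
Round 1 (country B proposes): country A can get 800 next round, worth 0.55 × 800 = 440 now; country B offers that and keeps 360.

440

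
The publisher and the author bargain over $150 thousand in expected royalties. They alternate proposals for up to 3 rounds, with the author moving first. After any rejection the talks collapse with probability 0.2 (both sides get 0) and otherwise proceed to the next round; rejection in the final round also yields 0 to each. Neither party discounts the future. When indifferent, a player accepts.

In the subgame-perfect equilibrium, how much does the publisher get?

By backward induction:
Round 3 (the author proposes): the publisher will accept anything ≥ 0, so the author offers 0 and keeps 150.
Round 2 (the publisher proposes): rejecting gives the author an expected 0.8 × 150 = 120; the publisher offers that and keeps 30.
Round 1 (the author proposes): rejecting gives the publisher an expected 0.8 × 30 = 24, so the author offers 24, keeping 126.

24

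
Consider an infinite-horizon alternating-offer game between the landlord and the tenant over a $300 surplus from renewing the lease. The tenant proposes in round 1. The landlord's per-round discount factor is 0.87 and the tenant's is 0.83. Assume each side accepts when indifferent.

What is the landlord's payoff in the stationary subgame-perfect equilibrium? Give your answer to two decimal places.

159.66

When the tenant proposes, the landlord accepts any offer worth at least 0.87 times what the landlord would get by proposing next round; and vice versa.
This gives x = 300 − 0.87y and y = 300 − 0.83x, where x and y are each side's share when it proposes.
Hence (1 − 0.87·0.83)x = 300(1 − 0.87), i.e. 0.2779·x = 39.
x ≈ 140.3383; the landlord's share is 300 − x ≈ 159.6617.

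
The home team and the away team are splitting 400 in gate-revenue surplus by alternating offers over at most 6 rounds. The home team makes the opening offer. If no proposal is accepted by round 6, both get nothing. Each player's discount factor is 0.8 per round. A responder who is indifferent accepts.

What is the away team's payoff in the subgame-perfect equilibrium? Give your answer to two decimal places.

236.03

Work backward from the last round.
Round 6 (the away team proposes): rejection yields 0 for the home team; the away team offers 0 and keeps 400.
Round 5 (the home team proposes): the away team can get 400 next round, worth 0.8 × 400 = 320 now; the home team offers that and keeps 80.
Round 4 (the away team proposes): the home team can get 80 next round, worth 0.8 × 80 = 64 now, so the away team offers 64, keeping 336.
Round 3 (the home team proposes): the away team can get 336 next round, worth 0.8 × 336 = 268.8 now, so the home team offers 268.8, keeping 131.2.
Round 2 (the away team proposes): the home team can get 131.2 next round, worth 0.8 × 131.2 = 104.96 now. The away team offers 104.96 and keeps 400 − 104.96 = 295.04.
Round 1 (the home team proposes): the away team can get 295.04 next round, worth 0.8 × 295.04 = 236.032 now. The home team offers 236.032 and keeps 400 − 236.032 = 163.968.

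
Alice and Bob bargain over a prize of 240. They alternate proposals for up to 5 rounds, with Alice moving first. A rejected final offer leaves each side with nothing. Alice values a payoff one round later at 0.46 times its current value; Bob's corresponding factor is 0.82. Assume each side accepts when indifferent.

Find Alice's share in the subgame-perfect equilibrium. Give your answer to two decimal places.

Work backward from the last round.
Round 5 (Alice proposes): Bob will accept anything ≥ 0, so Alice offers 0 and keeps 240.
Round 4 (Bob proposes): Alice can get 240 next round, worth 0.46 × 240 = 110.4 now; Bob offers that and keeps 129.6.
Round 3 (Alice proposes): Bob can get 129.6 next round, worth 0.82 × 129.6 = 106.272 now; Alice offers that and keeps 133.728.
Round 2 (Bob proposes): Alice can get 133.728 next round, worth 0.46 × 133.728 = 61.51488 now, so Bob offers 61.51488, keeping 178.48512.
Round 1 (Alice proposes): Bob can get 178.48512 next round, worth 0.82 × 178.48512 = 146.3577984 now, so Alice offers 146.3577984, keeping 93.6422016.

93.64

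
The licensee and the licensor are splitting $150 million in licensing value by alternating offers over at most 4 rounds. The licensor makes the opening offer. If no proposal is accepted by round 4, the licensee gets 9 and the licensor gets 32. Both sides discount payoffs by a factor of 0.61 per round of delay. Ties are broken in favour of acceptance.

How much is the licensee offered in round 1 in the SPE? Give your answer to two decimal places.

Round 4 (the licensee proposes): the licensor gets 32 if talks fail, so the licensee offers 32 and keeps 118.
Round 3 (the licensor proposes): the licensee can get 118 next round, worth 0.61 × 118 = 71.98 now. The licensor offers 71.98 and keeps 150 − 71.98 = 78.02.
Round 2 (the licensee proposes): the licensor can get 78.02 next round, worth 0.61 × 78.02 = 47.5922 now; the licensee offers that and keeps 102.4078.
Round 1 (the licensor proposes): the licensee can get 102.4078 next round, worth 0.61 × 102.4078 = 62.468758 now, so the licensor offers 62.468758, keeping 87.531242.

62.47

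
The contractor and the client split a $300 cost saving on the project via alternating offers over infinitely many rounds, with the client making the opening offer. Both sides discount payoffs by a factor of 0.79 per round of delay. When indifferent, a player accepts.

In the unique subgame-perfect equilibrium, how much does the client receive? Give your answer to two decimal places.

167.60

In a stationary SPE each proposer offers the other exactly their discounted continuation value.
If the client keeps x when proposing and the contractor keeps y when proposing, then x = 300 − 0.79y and y = 300 − 0.79x.
Solving: x = 300(1 − 0.79) / (1 − 0.79·0.79) = 63 / 0.3759 ≈ 167.5978.
The contractor gets 300 − 167.5978 ≈ 132.4022.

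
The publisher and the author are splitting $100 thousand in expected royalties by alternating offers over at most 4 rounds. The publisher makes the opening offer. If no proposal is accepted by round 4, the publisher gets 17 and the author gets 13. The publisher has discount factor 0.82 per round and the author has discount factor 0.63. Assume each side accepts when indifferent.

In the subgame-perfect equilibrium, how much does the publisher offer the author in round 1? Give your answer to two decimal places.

38.35

Work backward from the last round.
Round 4 (the author proposes): the publisher gets 17 if talks fail, so the author offers 17 and keeps 83.
Round 3 (the publisher proposes): the author can get 83 next round, worth 0.63 × 83 = 52.29 now; the publisher offers that and keeps 47.71.
Round 2 (the author proposes): the publisher can get 47.71 next round, worth 0.82 × 47.71 = 39.1222 now; the author offers that and keeps 60.8778.
Round 1 (the publisher proposes): the author can get 60.8778 next round, worth 0.63 × 60.8778 = 38.353014 now. The publisher offers 38.353014 and keeps 100 − 38.353014 = 61.646986.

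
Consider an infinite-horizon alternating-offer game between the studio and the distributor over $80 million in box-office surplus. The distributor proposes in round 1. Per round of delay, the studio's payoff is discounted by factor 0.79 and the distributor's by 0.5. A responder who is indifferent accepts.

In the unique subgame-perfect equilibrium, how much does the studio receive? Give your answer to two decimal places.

When the distributor proposes, the studio accepts any offer worth at least 0.79 times what the studio would get by proposing next round; and vice versa.
This gives x = 80 − 0.79y and y = 80 − 0.5x, where x and y are each side's share when it proposes.
Hence (1 − 0.79·0.5)x = 80(1 − 0.79), i.e. 0.605·x = 16.8.
x ≈ 27.7686; the studio's share is 80 − x ≈ 52.2314.

52.23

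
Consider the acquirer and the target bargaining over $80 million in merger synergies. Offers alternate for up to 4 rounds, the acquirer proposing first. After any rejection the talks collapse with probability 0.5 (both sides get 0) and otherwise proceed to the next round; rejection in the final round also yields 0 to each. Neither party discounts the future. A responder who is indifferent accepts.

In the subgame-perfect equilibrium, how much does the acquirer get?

50

By backward induction:
Round 4 (the target proposes): rejection yields 0 for the acquirer; the target offers 0 and keeps 80.
Round 3 (the acquirer proposes): rejecting gives the target an expected 0.5 × 80 = 40; the acquirer offers that and keeps 40.
Round 2 (the target proposes): rejecting gives the acquirer an expected 0.5 × 40 = 20; the target offers that and keeps 60.
Round 1 (the acquirer proposes): rejecting gives the target an expected 0.5 × 60 = 30. The acquirer offers 30 and keeps 80 − 30 = 50.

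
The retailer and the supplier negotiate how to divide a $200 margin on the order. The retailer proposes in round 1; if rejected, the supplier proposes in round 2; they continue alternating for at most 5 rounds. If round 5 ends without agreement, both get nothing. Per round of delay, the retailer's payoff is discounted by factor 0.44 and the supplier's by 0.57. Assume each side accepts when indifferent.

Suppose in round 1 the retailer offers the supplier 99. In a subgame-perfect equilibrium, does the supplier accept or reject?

Accept

Round 5 (the retailer proposes): the supplier will accept anything ≥ 0, so the retailer offers 0 and keeps 200.
Round 4 (the supplier proposes): the retailer can get 200 next round, worth 0.44 × 200 = 88 now. The supplier offers 88 and keeps 200 − 88 = 112.
Round 3 (the retailer proposes): the supplier can get 112 next round, worth 0.57 × 112 = 63.84 now. The retailer offers 63.84 and keeps 200 − 63.84 = 136.16.
Round 2 (the supplier proposes): the retailer can get 136.16 next round, worth 0.44 × 136.16 = 59.9104 now, so the supplier offers 59.9104, keeping 140.0896.
So by rejecting in round 1, the supplier gets 140.0896 next round, worth 0.57 × 140.0896 = 79.851072 now.
Offer 99 ≥ 79.851072, so the supplier accepts.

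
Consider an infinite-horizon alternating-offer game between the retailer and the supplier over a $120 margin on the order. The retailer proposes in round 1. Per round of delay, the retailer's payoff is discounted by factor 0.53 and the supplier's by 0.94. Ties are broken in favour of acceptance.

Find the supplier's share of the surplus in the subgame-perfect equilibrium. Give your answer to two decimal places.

When the retailer proposes, the supplier accepts any offer worth at least 0.94 times what the supplier would get by proposing next round; and vice versa.
This gives x = 120 − 0.94y and y = 120 − 0.53x, where x and y are each side's share when it proposes.
Hence (1 − 0.94·0.53)x = 120(1 − 0.94), i.e. 0.5018·x = 7.2.
x ≈ 14.3483; the supplier's share is 120 − x ≈ 105.6517.

105.65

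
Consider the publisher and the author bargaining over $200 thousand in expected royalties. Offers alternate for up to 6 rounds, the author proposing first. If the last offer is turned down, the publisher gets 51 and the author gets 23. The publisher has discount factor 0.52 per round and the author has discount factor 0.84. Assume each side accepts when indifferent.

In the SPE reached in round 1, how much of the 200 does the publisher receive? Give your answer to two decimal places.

41.47

By backward induction:
Round 6 (the publisher proposes): the author gets 23 if talks fail, so the publisher offers 23 and keeps 177.
Round 5 (the author proposes): the publisher can get 177 next round, worth 0.52 × 177 = 92.04 now. The author offers 92.04 and keeps 200 − 92.04 = 107.96.
Round 4 (the publisher proposes): the author can get 107.96 next round, worth 0.84 × 107.96 = 90.6864 now. The publisher offers 90.6864 and keeps 200 − 90.6864 = 109.3136.
Round 3 (the author proposes): the publisher can get 109.3136 next round, worth 0.52 × 109.3136 = 56.843072 now, so the author offers 56.843072, keeping 143.156928.
Round 2 (the publisher proposes): the author can get 143.156928 next round, worth 0.84 × 143.156928 = 120.25181952 now. The publisher offers 120.25181952 and keeps 200 − 120.25181952 = 79.74818048.
Round 1 (the author proposes): the publisher can get 79.74818048 next round, worth 0.52 × 79.74818048 = 41.4690538496 now. The author offers 41.4690538496 and keeps 200 − 41.4690538496 = 158.5309461504.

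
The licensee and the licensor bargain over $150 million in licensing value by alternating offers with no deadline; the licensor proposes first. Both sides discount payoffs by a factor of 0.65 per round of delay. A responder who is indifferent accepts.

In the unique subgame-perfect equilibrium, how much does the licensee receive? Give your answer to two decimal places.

59.09

When the licensor proposes, the licensee accepts any offer worth at least 0.65 times what the licensee would get by proposing next round; and vice versa.
This gives x = 150 − 0.65y and y = 150 − 0.65x, where x and y are each side's share when it proposes.
Hence (1 − 0.65·0.65)x = 150(1 − 0.65), i.e. 0.5775·x = 52.5.
x ≈ 90.9091; the licensee's share is 150 − x ≈ 59.0909.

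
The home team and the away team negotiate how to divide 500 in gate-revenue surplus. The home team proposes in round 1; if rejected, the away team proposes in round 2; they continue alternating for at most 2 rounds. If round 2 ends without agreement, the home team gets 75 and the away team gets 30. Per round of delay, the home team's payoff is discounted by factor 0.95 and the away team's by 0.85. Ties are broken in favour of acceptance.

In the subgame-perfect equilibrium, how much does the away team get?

361.25

By backward induction:
Round 2 (the away team proposes): the home team gets 75 if talks fail, so the away team offers 75 and keeps 425.
Round 1 (the home team proposes): the away team can get 425 next round, worth 0.85 × 425 = 361.25 now. The home team offers 361.25 and keeps 500 − 361.25 = 138.75.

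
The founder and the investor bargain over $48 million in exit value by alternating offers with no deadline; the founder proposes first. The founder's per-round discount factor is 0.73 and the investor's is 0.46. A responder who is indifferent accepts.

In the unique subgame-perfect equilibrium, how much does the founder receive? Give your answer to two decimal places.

39.02

Let x be the founder's share when the founder proposes and y be the investor's share when the investor proposes.
The investor accepts iff offered ≥ 0.46·y, so x = 48 − 0.46y. Symmetrically y = 48 − 0.73x.
Substituting: x = 48 − 0.46(48 − 0.73x), giving x(1 − 0.73·0.46) = 48(1 − 0.46).
So x = 48 × 0.54 / 0.6642 ≈ 39.0244, and the investor receives 48 − x ≈ 8.9756.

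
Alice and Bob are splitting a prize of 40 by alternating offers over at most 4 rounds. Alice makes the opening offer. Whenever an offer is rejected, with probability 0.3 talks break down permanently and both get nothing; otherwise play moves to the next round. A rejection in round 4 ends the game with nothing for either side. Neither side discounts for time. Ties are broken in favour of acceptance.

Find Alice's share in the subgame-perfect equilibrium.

17.88

Round 4 (Bob proposes): rejection yields 0 for Alice; Bob offers 0 and keeps 40.
Round 3 (Alice proposes): rejecting gives Bob an expected 0.7 × 40 = 28; Alice offers that and keeps 12.
Round 2 (Bob proposes): rejecting gives Alice an expected 0.7 × 12 = 8.4, so Bob offers 8.4, keeping 31.6.
Round 1 (Alice proposes): rejecting gives Bob an expected 0.7 × 31.6 = 22.12, so Alice offers 22.12, keeping 17.88.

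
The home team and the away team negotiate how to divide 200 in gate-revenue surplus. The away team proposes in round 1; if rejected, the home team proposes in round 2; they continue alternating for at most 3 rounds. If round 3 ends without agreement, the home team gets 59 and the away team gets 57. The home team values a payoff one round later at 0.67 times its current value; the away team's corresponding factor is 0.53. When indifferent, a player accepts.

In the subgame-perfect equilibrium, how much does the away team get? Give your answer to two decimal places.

116.07

Round 3 (the away team proposes): the home team gets 59 if talks fail, so the away team offers 59 and keeps 141.
Round 2 (the home team proposes): the away team can get 141 next round, worth 0.53 × 141 = 74.73 now; the home team offers that and keeps 125.27.
Round 1 (the away team proposes): the home team can get 125.27 next round, worth 0.67 × 125.27 = 83.9309 now, so the away team offers 83.9309, keeping 116.0691.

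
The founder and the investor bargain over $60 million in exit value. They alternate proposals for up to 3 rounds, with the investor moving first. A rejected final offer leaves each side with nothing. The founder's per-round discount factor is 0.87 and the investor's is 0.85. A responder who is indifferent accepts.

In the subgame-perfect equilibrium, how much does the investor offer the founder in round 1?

Round 3 (the investor proposes): rejection yields 0 for the founder; the investor offers 0 and keeps 60.
Round 2 (the founder proposes): the investor can get 60 next round, worth 0.85 × 60 = 51 now; the founder offers that and keeps 9.
Round 1 (the investor proposes): the founder can get 9 next round, worth 0.87 × 9 = 7.83 now. The investor offers 7.83 and keeps 60 − 7.83 = 52.17.

7.83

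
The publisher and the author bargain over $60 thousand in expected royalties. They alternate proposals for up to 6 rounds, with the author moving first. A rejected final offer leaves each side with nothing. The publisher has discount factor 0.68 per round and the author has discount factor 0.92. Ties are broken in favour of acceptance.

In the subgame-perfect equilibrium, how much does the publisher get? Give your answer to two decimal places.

21.27

Round 6 (the publisher proposes): the author will accept anything ≥ 0, so the publisher offers 0 and keeps 60.
Round 5 (the author proposes): the publisher can get 60 next round, worth 0.68 × 60 = 40.8 now, so the author offers 40.8, keeping 19.2.
Round 4 (the publisher proposes): the author can get 19.2 next round, worth 0.92 × 19.2 = 17.664 now, so the publisher offers 17.664, keeping 42.336.
Round 3 (the author proposes): the publisher can get 42.336 next round, worth 0.68 × 42.336 = 28.78848 now; the author offers that and keeps 31.21152.
Round 2 (the publisher proposes): the author can get 31.21152 next round, worth 0.92 × 31.21152 = 28.7145984 now, so the publisher offers 28.7145984, keeping 31.2854016.
Round 1 (the author proposes): the publisher can get 31.2854016 next round, worth 0.68 × 31.2854016 = 21.274073088 now; the author offers that and keeps 38.725926912.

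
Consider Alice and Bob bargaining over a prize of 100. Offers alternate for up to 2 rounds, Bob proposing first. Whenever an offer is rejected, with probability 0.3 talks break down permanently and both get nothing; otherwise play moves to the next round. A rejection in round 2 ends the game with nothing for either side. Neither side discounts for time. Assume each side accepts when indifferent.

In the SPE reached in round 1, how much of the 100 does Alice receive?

By backward induction:
Round 2 (Alice proposes): rejection yields 0 for Bob; Alice offers 0 and keeps 100.
Round 1 (Bob proposes): rejecting gives Alice an expected 0.7 × 100 = 70, so Bob offers 70, keeping 30.

70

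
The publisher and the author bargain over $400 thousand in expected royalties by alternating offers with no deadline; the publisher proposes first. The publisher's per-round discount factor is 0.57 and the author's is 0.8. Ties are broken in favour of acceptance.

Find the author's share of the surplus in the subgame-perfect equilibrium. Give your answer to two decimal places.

252.94

In a stationary SPE each proposer offers the other exactly their discounted continuation value.
If the publisher keeps x when proposing and the author keeps y when proposing, then x = 400 − 0.8y and y = 400 − 0.57x.
Solving: x = 400(1 − 0.8) / (1 − 0.57·0.8) = 80 / 0.544 ≈ 147.0588.
The author gets 400 − 147.0588 ≈ 252.9412.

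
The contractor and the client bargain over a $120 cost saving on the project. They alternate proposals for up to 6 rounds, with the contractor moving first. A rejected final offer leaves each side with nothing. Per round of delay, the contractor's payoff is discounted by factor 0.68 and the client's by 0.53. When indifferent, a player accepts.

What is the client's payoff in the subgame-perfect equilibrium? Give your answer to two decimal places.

By backward induction:
Round 6 (the client proposes): rejection yields 0 for the contractor; the client offers 0 and keeps 120.
Round 5 (the contractor proposes): the client can get 120 next round, worth 0.53 × 120 = 63.6 now; the contractor offers that and keeps 56.4.
Round 4 (the client proposes): the contractor can get 56.4 next round, worth 0.68 × 56.4 = 38.352 now. The client offers 38.352 and keeps 120 − 38.352 = 81.648.
Round 3 (the contractor proposes): the client can get 81.648 next round, worth 0.53 × 81.648 = 43.27344 now, so the contractor offers 43.27344, keeping 76.72656.
Round 2 (the client proposes): the contractor can get 76.72656 next round, worth 0.68 × 76.72656 = 52.1740608 now; the client offers that and keeps 67.8259392.
Round 1 (the contractor proposes): the client can get 67.8259392 next round, worth 0.53 × 67.8259392 = 35.947747776 now. The contractor offers 35.947747776 and keeps 120 − 35.947747776 = 84.052252224.

35.95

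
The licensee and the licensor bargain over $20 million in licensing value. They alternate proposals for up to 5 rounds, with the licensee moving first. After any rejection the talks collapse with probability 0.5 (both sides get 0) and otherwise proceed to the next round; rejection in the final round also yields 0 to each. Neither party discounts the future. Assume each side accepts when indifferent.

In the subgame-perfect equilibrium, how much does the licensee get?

Round 5 (the licensee proposes): rejection yields 0 for the licensor; the licensee offers 0 and keeps 20.
Round 4 (the licensor proposes): rejecting gives the licensee an expected 0.5 × 20 = 10; the licensor offers that and keeps 10.
Round 3 (the licensee proposes): rejecting gives the licensor an expected 0.5 × 10 = 5; the licensee offers that and keeps 15.
Round 2 (the licensor proposes): rejecting gives the licensee an expected 0.5 × 15 = 7.5. The licensor offers 7.5 and keeps 20 − 7.5 = 12.5.
Round 1 (the licensee proposes): rejecting gives the licensor an expected 0.5 × 12.5 = 6.25; the licensee offers that and keeps 13.75.

13.75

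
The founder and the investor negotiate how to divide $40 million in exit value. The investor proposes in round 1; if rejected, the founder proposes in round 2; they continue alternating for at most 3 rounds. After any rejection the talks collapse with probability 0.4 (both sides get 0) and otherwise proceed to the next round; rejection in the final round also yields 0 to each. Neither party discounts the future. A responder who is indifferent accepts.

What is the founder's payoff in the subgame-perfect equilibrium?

By backward induction:
Round 3 (the investor proposes): rejection yields 0 for the founder; the investor offers 0 and keeps 40.
Round 2 (the founder proposes): rejecting gives the investor an expected 0.6 × 40 = 24. The founder offers 24 and keeps 40 − 24 = 16.
Round 1 (the investor proposes): rejecting gives the founder an expected 0.6 × 16 = 9.6; the investor offers that and keeps 30.4.

9.6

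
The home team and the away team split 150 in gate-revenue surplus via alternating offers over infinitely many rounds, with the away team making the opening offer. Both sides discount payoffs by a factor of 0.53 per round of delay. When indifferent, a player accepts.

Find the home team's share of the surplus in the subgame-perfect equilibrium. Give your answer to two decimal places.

51.96

Let x be the away team's share when the away team proposes and y be the home team's share when the home team proposes.
The home team accepts iff offered ≥ 0.53·y, so x = 150 − 0.53y. Symmetrically y = 150 − 0.53x.
Substituting: x = 150 − 0.53(150 − 0.53x), giving x(1 − 0.53·0.53) = 150(1 − 0.53).
So x = 150 × 0.47 / 0.7191 ≈ 98.0392, and the home team receives 150 − x ≈ 51.9608.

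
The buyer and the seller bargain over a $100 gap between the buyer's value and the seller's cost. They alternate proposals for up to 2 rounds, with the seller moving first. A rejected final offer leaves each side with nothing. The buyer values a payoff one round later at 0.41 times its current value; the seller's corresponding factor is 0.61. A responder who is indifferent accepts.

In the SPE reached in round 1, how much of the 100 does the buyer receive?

Round 2 (the buyer proposes): the seller will accept anything ≥ 0, so the buyer offers 0 and keeps 100.
Round 1 (the seller proposes): the buyer can get 100 next round, worth 0.41 × 100 = 41 now, so the seller offers 41, keeping 59.

41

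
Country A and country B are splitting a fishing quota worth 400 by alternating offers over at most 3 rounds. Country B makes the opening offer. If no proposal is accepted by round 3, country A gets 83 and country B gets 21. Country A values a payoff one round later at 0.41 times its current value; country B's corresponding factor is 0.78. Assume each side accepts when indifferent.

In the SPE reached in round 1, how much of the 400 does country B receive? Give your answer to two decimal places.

Round 3 (country B proposes): country A gets 83 if talks fail, so country B offers 83 and keeps 317.
Round 2 (country A proposes): country B can get 317 next round, worth 0.78 × 317 = 247.26 now; country A offers that and keeps 152.74.
Round 1 (country B proposes): country A can get 152.74 next round, worth 0.41 × 152.74 = 62.6234 now, so country B offers 62.6234, keeping 337.3766.

337.38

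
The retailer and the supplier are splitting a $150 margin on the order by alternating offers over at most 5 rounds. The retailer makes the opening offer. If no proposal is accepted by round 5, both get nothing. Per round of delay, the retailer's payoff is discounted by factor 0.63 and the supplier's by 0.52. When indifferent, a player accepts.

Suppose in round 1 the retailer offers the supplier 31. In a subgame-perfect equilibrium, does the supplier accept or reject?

Reject

Round 5 (the retailer proposes): the supplier will accept anything ≥ 0, so the retailer offers 0 and keeps 150.
Round 4 (the supplier proposes): the retailer can get 150 next round, worth 0.63 × 150 = 94.5 now. The supplier offers 94.5 and keeps 150 − 94.5 = 55.5.
Round 3 (the retailer proposes): the supplier can get 55.5 next round, worth 0.52 × 55.5 = 28.86 now, so the retailer offers 28.86, keeping 121.14.
Round 2 (the supplier proposes): the retailer can get 121.14 next round, worth 0.63 × 121.14 = 76.3182 now; the supplier offers that and keeps 73.6818.
So by rejecting in round 1, the supplier gets 73.6818 next round, worth 0.52 × 73.6818 = 38.314536 now.
Offer 31 < 38.314536, so the supplier rejects.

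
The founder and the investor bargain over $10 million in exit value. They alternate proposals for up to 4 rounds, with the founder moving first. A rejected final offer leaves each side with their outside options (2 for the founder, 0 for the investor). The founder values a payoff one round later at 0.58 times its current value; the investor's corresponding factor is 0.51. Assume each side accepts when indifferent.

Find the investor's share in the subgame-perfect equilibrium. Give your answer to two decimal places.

3.35

Round 4 (the investor proposes): the founder gets 2 if talks fail, so the investor offers 2 and keeps 8.
Round 3 (the founder proposes): the investor can get 8 next round, worth 0.51 × 8 = 4.08 now, so the founder offers 4.08, keeping 5.92.
Round 2 (the investor proposes): the founder can get 5.92 next round, worth 0.58 × 5.92 = 3.4336 now. The investor offers 3.4336 and keeps 10 − 3.4336 = 6.5664.
Round 1 (the founder proposes): the investor can get 6.5664 next round, worth 0.51 × 6.5664 = 3.348864 now. The founder offers 3.348864 and keeps 10 − 3.348864 = 6.651136.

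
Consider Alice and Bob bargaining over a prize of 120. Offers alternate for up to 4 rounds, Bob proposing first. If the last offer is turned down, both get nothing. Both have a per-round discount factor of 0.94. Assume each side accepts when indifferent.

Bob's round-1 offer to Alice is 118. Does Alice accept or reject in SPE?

Work out Alice's continuation value if the offer is rejected.
Round 4 (Alice proposes): Bob will accept anything ≥ 0, so Alice offers 0 and keeps 120.
Round 3 (Bob proposes): Alice can get 120 next round, worth 0.94 × 120 = 112.8 now, so Bob offers 112.8, keeping 7.2.
Round 2 (Alice proposes): Bob can get 7.2 next round, worth 0.94 × 7.2 = 6.768 now. Alice offers 6.768 and keeps 120 − 6.768 = 113.232.
So by rejecting in round 1, Alice gets 113.232 next round, worth 0.94 × 113.232 = 106.43808 now.
Offer 118 ≥ 106.43808, so Alice accepts.

Accept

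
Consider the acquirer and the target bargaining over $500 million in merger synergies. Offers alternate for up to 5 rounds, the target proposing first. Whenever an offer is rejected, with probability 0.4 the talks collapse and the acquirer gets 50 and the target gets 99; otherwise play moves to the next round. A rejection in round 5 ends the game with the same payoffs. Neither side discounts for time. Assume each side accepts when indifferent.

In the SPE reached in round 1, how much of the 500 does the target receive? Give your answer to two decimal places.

335.43

By backward induction:
Round 5 (the target proposes): the acquirer gets 50 if talks fail, so the target offers 50 and keeps 450.
Round 4 (the acquirer proposes): rejecting gives the target an expected 0.6 × 450 + 0.4 × 99 = 309.6. The acquirer offers 309.6 and keeps 500 − 309.6 = 190.4.
Round 3 (the target proposes): rejecting gives the acquirer an expected 0.6 × 190.4 + 0.4 × 50 = 134.24. The target offers 134.24 and keeps 500 − 134.24 = 365.76.
Round 2 (the acquirer proposes): rejecting gives the target an expected 0.6 × 365.76 + 0.4 × 99 = 259.056; the acquirer offers that and keeps 240.944.
Round 1 (the target proposes): rejecting gives the acquirer an expected 0.6 × 240.944 + 0.4 × 50 = 164.5664; the target offers that and keeps 335.4336.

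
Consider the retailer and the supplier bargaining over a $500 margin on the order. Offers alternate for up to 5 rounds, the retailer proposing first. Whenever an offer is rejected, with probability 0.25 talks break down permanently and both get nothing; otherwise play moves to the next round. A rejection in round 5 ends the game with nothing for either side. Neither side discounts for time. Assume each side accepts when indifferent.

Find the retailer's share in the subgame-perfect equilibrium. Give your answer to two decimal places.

Round 5 (the retailer proposes): rejection yields 0 for the supplier; the retailer offers 0 and keeps 500.
Round 4 (the supplier proposes): rejecting gives the retailer an expected 0.75 × 500 = 375, so the supplier offers 375, keeping 125.
Round 3 (the retailer proposes): rejecting gives the supplier an expected 0.75 × 125 = 93.75. The retailer offers 93.75 and keeps 500 − 93.75 = 406.25.
Round 2 (the supplier proposes): rejecting gives the retailer an expected 0.75 × 406.25 = 304.6875. The supplier offers 304.6875 and keeps 500 − 304.6875 = 195.3125.
Round 1 (the retailer proposes): rejecting gives the supplier an expected 0.75 × 195.3125 = 146.484375. The retailer offers 146.484375 and keeps 500 − 146.484375 = 353.515625.

353.52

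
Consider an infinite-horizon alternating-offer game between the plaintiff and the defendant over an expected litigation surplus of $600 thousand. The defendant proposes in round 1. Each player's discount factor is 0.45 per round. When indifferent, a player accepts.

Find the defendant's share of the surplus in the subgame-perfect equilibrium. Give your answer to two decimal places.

In a stationary SPE each proposer offers the other exactly their discounted continuation value.
If the defendant keeps x when proposing and the plaintiff keeps y when proposing, then x = 600 − 0.45y and y = 600 − 0.45x.
Solving: x = 600(1 − 0.45) / (1 − 0.45·0.45) = 330 / 0.7975 ≈ 413.7931.
The plaintiff gets 600 − 413.7931 ≈ 186.2069.

413.79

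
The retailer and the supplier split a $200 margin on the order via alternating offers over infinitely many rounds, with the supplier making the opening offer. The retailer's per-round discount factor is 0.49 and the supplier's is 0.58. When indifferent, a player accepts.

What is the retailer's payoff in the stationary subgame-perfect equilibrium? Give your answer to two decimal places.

Let x be the supplier's share when the supplier proposes and y be the retailer's share when the retailer proposes.
The retailer accepts iff offered ≥ 0.49·y, so x = 200 − 0.49y. Symmetrically y = 200 − 0.58x.
Substituting: x = 200 − 0.49(200 − 0.58x), giving x(1 − 0.58·0.49) = 200(1 − 0.49).
So x = 200 × 0.51 / 0.7158 ≈ 142.4979, and the retailer receives 200 − x ≈ 57.5021.

57.50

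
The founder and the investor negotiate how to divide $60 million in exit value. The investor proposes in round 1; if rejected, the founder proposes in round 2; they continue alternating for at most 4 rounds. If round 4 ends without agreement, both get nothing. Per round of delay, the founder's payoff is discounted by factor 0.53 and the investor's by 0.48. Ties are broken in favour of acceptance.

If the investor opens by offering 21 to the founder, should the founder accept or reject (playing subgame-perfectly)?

Reject

Round 4 (the founder proposes): rejection yields 0 for the investor; the founder offers 0 and keeps 60.
Round 3 (the investor proposes): the founder can get 60 next round, worth 0.53 × 60 = 31.8 now; the investor offers that and keeps 28.2.
Round 2 (the founder proposes): the investor can get 28.2 next round, worth 0.48 × 28.2 = 13.536 now, so the founder offers 13.536, keeping 46.464.
So by rejecting in round 1, the founder gets 46.464 next round, worth 0.53 × 46.464 = 24.62592 now.
Offer 21 < 24.62592, so the founder rejects.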